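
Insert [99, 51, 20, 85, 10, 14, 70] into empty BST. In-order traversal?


Insert 99: root
Insert 51: L from 99
Insert 20: L from 99 -> L from 51
Insert 85: L from 99 -> R from 51
Insert 10: L from 99 -> L from 51 -> L from 20
Insert 14: L from 99 -> L from 51 -> L from 20 -> R from 10
Insert 70: L from 99 -> R from 51 -> L from 85

In-order: [10, 14, 20, 51, 70, 85, 99]


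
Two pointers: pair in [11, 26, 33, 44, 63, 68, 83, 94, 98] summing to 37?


lo=0(11)+hi=8(98)=109
lo=0(11)+hi=7(94)=105
lo=0(11)+hi=6(83)=94
lo=0(11)+hi=5(68)=79
lo=0(11)+hi=4(63)=74
lo=0(11)+hi=3(44)=55
lo=0(11)+hi=2(33)=44
lo=0(11)+hi=1(26)=37

Yes: 11+26=37


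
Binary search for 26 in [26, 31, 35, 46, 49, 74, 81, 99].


Step 1: lo=0, hi=7, mid=3, val=46
Step 2: lo=0, hi=2, mid=1, val=31
Step 3: lo=0, hi=0, mid=0, val=26

Found at index 0


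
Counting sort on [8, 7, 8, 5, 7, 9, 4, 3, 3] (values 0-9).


Input: [8, 7, 8, 5, 7, 9, 4, 3, 3]
Counts: [0, 0, 0, 2, 1, 1, 0, 2, 2, 1]

Sorted: [3, 3, 4, 5, 7, 7, 8, 8, 9]


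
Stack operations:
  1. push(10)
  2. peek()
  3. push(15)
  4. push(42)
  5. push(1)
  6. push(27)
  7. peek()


push(10) -> [10]
peek()->10
push(15) -> [10, 15]
push(42) -> [10, 15, 42]
push(1) -> [10, 15, 42, 1]
push(27) -> [10, 15, 42, 1, 27]
peek()->27

Final stack: [10, 15, 42, 1, 27]


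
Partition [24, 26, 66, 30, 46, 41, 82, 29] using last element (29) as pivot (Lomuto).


Pivot: 29
  24 <= 29: advance i (no swap)
  26 <= 29: advance i (no swap)
Place pivot at 2: [24, 26, 29, 30, 46, 41, 82, 66]

Partitioned: [24, 26, 29, 30, 46, 41, 82, 66]


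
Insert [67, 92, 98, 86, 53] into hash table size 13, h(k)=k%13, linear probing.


Insert 67: h=2 -> slot 2
Insert 92: h=1 -> slot 1
Insert 98: h=7 -> slot 7
Insert 86: h=8 -> slot 8
Insert 53: h=1, 2 probes -> slot 3

Table: [None, 92, 67, 53, None, None, None, 98, 86, None, None, None, None]


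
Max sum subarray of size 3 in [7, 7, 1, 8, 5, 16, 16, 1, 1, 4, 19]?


[0:3]: 15
[1:4]: 16
[2:5]: 14
[3:6]: 29
[4:7]: 37
[5:8]: 33
[6:9]: 18
[7:10]: 6
[8:11]: 24

Max: 37 at [4:7]


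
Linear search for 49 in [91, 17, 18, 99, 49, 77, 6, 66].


i=0: 91!=49
i=1: 17!=49
i=2: 18!=49
i=3: 99!=49
i=4: 49==49 found!

Found at 4, 5 comps


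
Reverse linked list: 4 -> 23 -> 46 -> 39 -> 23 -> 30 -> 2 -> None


Step 1: curr=4, set curr.next=prev(None) | reversed so far: 4
Step 2: curr=23, set curr.next=prev(4) | reversed so far: 23 -> 4
Step 3: curr=46, set curr.next=prev(23) | reversed so far: 46 -> 23 -> 4
Step 4: curr=39, set curr.next=prev(46) | reversed so far: 39 -> 46 -> 23 -> 4
Step 5: curr=23, set curr.next=prev(39) | reversed so far: 23 -> 39 -> 46 -> 23 -> 4
Step 6: curr=30, set curr.next=prev(23) | reversed so far: 30 -> 23 -> 39 -> 46 -> 23 -> 4
Step 7: curr=2, set curr.next=prev(30) | reversed so far: 2 -> 30 -> 23 -> 39 -> 46 -> 23 -> 4

2 -> 30 -> 23 -> 39 -> 46 -> 23 -> 4 -> None


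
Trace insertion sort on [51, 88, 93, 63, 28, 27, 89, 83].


Initial: [51, 88, 93, 63, 28, 27, 89, 83]
Insert 88: [51, 88, 93, 63, 28, 27, 89, 83]
Insert 93: [51, 88, 93, 63, 28, 27, 89, 83]
Insert 63: [51, 63, 88, 93, 28, 27, 89, 83]
Insert 28: [28, 51, 63, 88, 93, 27, 89, 83]
Insert 27: [27, 28, 51, 63, 88, 93, 89, 83]
Insert 89: [27, 28, 51, 63, 88, 89, 93, 83]
Insert 83: [27, 28, 51, 63, 83, 88, 89, 93]

Sorted: [27, 28, 51, 63, 83, 88, 89, 93]


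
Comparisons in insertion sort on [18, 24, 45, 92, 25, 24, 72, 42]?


Algorithm: insertion sort
Input: [18, 24, 45, 92, 25, 24, 72, 42]
Sorted: [18, 24, 24, 25, 42, 45, 72, 92]

16


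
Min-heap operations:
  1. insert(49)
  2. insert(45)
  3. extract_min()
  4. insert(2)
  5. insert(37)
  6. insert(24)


insert(49) -> [49]
insert(45) -> [45, 49]
extract_min()->45, [49]
insert(2) -> [2, 49]
insert(37) -> [2, 49, 37]
insert(24) -> [2, 24, 37, 49]

Final heap: [2, 24, 37, 49]


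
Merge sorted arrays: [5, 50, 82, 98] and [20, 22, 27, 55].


Take 5 from A
Take 20 from B
Take 22 from B
Take 27 from B
Take 50 from A
Take 55 from B

Merged: [5, 20, 22, 27, 50, 55, 82, 98]


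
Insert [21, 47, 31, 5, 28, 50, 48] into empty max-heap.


Insert 21: [21]
Insert 47: [47, 21]
Insert 31: [47, 21, 31]
Insert 5: [47, 21, 31, 5]
Insert 28: [47, 28, 31, 5, 21]
Insert 50: [50, 28, 47, 5, 21, 31]
Insert 48: [50, 28, 48, 5, 21, 31, 47]

Final heap: [50, 28, 48, 5, 21, 31, 47]


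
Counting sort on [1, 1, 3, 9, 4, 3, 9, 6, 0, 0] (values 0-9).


Input: [1, 1, 3, 9, 4, 3, 9, 6, 0, 0]
Counts: [2, 2, 0, 2, 1, 0, 1, 0, 0, 2]

Sorted: [0, 0, 1, 1, 3, 3, 4, 6, 9, 9]


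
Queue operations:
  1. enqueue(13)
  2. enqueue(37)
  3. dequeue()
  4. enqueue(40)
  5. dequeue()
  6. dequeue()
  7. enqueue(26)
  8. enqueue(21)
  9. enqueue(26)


enqueue(13) -> [13]
enqueue(37) -> [13, 37]
dequeue()->13, [37]
enqueue(40) -> [37, 40]
dequeue()->37, [40]
dequeue()->40, []
enqueue(26) -> [26]
enqueue(21) -> [26, 21]
enqueue(26) -> [26, 21, 26]

Final queue: [26, 21, 26]


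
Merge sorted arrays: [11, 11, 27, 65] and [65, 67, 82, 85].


Take 11 from A
Take 11 from A
Take 27 from A
Take 65 from A

Merged: [11, 11, 27, 65, 65, 67, 82, 85]


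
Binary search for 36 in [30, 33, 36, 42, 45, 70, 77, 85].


Step 1: lo=0, hi=7, mid=3, val=42
Step 2: lo=0, hi=2, mid=1, val=33
Step 3: lo=2, hi=2, mid=2, val=36

Found at index 2


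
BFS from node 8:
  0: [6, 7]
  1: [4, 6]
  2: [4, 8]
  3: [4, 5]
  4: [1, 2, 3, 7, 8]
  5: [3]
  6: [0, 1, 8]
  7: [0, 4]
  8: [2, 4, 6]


Visit 8, enqueue [2, 4, 6]
Visit 2, enqueue []
Visit 4, enqueue [1, 3, 7]
Visit 6, enqueue [0]
Visit 1, enqueue []
Visit 3, enqueue [5]
Visit 7, enqueue []
Visit 0, enqueue []
Visit 5, enqueue []

BFS order: [8, 2, 4, 6, 1, 3, 7, 0, 5]


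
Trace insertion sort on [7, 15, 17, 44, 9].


Initial: [7, 15, 17, 44, 9]
Insert 15: [7, 15, 17, 44, 9]
Insert 17: [7, 15, 17, 44, 9]
Insert 44: [7, 15, 17, 44, 9]
Insert 9: [7, 9, 15, 17, 44]

Sorted: [7, 9, 15, 17, 44]


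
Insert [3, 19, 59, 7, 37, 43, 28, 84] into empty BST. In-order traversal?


Insert 3: root
Insert 19: R from 3
Insert 59: R from 3 -> R from 19
Insert 7: R from 3 -> L from 19
Insert 37: R from 3 -> R from 19 -> L from 59
Insert 43: R from 3 -> R from 19 -> L from 59 -> R from 37
Insert 28: R from 3 -> R from 19 -> L from 59 -> L from 37
Insert 84: R from 3 -> R from 19 -> R from 59

In-order: [3, 7, 19, 28, 37, 43, 59, 84]


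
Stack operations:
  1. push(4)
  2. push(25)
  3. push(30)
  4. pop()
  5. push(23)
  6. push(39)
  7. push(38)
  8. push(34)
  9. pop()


push(4) -> [4]
push(25) -> [4, 25]
push(30) -> [4, 25, 30]
pop()->30, [4, 25]
push(23) -> [4, 25, 23]
push(39) -> [4, 25, 23, 39]
push(38) -> [4, 25, 23, 39, 38]
push(34) -> [4, 25, 23, 39, 38, 34]
pop()->34, [4, 25, 23, 39, 38]

Final stack: [4, 25, 23, 39, 38]


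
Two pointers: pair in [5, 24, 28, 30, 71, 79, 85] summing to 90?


lo=0(5)+hi=6(85)=90

Yes: 5+85=90


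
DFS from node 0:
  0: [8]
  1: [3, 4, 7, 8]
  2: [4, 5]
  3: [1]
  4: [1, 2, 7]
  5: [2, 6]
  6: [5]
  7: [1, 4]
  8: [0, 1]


Visit 0, push [8]
Visit 8, push [1]
Visit 1, push [7, 4, 3]
Visit 3, push []
Visit 4, push [7, 2]
Visit 2, push [5]
Visit 5, push [6]
Visit 6, push []
Visit 7, push []

DFS order: [0, 8, 1, 3, 4, 2, 5, 6, 7]


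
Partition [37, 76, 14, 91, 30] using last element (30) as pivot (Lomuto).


Pivot: 30
  14 <= 30: swap -> [14, 76, 37, 91, 30]
Place pivot at 1: [14, 30, 37, 91, 76]

Partitioned: [14, 30, 37, 91, 76]


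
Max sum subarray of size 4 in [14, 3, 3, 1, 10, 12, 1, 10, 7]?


[0:4]: 21
[1:5]: 17
[2:6]: 26
[3:7]: 24
[4:8]: 33
[5:9]: 30

Max: 33 at [4:8]


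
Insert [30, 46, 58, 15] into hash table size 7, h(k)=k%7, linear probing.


Insert 30: h=2 -> slot 2
Insert 46: h=4 -> slot 4
Insert 58: h=2, 1 probes -> slot 3
Insert 15: h=1 -> slot 1

Table: [None, 15, 30, 58, 46, None, None]


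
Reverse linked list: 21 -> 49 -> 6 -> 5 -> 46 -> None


Step 1: curr=21, set curr.next=prev(None) | reversed so far: 21
Step 2: curr=49, set curr.next=prev(21) | reversed so far: 49 -> 21
Step 3: curr=6, set curr.next=prev(49) | reversed so far: 6 -> 49 -> 21
Step 4: curr=5, set curr.next=prev(6) | reversed so far: 5 -> 6 -> 49 -> 21
Step 5: curr=46, set curr.next=prev(5) | reversed so far: 46 -> 5 -> 6 -> 49 -> 21

46 -> 5 -> 6 -> 49 -> 21 -> None


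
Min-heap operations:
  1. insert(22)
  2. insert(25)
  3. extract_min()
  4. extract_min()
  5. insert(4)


insert(22) -> [22]
insert(25) -> [22, 25]
extract_min()->22, [25]
extract_min()->25, []
insert(4) -> [4]

Final heap: [4]


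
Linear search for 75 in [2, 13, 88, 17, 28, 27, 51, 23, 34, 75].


i=0: 2!=75
i=1: 13!=75
i=2: 88!=75
i=3: 17!=75
i=4: 28!=75
i=5: 27!=75
i=6: 51!=75
i=7: 23!=75
i=8: 34!=75
i=9: 75==75 found!

Found at 9, 10 comps


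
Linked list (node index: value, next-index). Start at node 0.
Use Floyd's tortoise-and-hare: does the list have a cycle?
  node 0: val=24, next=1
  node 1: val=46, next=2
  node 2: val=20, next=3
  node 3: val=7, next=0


Floyd's tortoise (slow, +1) and hare (fast, +2):
  init: slow=0, fast=0
  step 1: slow=1, fast=2
  step 2: slow=2, fast=0
  step 3: slow=3, fast=2
  step 4: slow=0, fast=0
  slow == fast at node 0: cycle detected

Cycle: yes


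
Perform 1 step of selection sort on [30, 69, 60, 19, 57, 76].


Initial: [30, 69, 60, 19, 57, 76]
Step 1: min=19 at 3
  Swap: [19, 69, 60, 30, 57, 76]

After 1 step: [19, 69, 60, 30, 57, 76]


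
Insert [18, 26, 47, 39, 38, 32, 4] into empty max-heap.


Insert 18: [18]
Insert 26: [26, 18]
Insert 47: [47, 18, 26]
Insert 39: [47, 39, 26, 18]
Insert 38: [47, 39, 26, 18, 38]
Insert 32: [47, 39, 32, 18, 38, 26]
Insert 4: [47, 39, 32, 18, 38, 26, 4]

Final heap: [47, 39, 32, 18, 38, 26, 4]


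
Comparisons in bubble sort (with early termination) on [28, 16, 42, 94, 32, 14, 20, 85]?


Algorithm: bubble sort (with early termination)
Input: [28, 16, 42, 94, 32, 14, 20, 85]
Sorted: [14, 16, 20, 28, 32, 42, 85, 94]

27


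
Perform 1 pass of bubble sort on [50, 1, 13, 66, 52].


Initial: [50, 1, 13, 66, 52]
Pass 1: [1, 13, 50, 52, 66] (3 swaps)

After 1 pass: [1, 13, 50, 52, 66]


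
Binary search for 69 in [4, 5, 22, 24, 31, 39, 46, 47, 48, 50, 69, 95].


Step 1: lo=0, hi=11, mid=5, val=39
Step 2: lo=6, hi=11, mid=8, val=48
Step 3: lo=9, hi=11, mid=10, val=69

Found at index 10


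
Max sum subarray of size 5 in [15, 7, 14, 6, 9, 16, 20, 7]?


[0:5]: 51
[1:6]: 52
[2:7]: 65
[3:8]: 58

Max: 65 at [2:7]


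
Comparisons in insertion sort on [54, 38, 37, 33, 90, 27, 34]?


Algorithm: insertion sort
Input: [54, 38, 37, 33, 90, 27, 34]
Sorted: [27, 33, 34, 37, 38, 54, 90]

17


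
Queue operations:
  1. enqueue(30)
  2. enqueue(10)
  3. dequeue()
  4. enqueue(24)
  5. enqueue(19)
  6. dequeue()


enqueue(30) -> [30]
enqueue(10) -> [30, 10]
dequeue()->30, [10]
enqueue(24) -> [10, 24]
enqueue(19) -> [10, 24, 19]
dequeue()->10, [24, 19]

Final queue: [24, 19]


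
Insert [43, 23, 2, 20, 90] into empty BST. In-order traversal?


Insert 43: root
Insert 23: L from 43
Insert 2: L from 43 -> L from 23
Insert 20: L from 43 -> L from 23 -> R from 2
Insert 90: R from 43

In-order: [2, 20, 23, 43, 90]


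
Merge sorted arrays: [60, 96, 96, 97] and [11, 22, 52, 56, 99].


Take 11 from B
Take 22 from B
Take 52 from B
Take 56 from B
Take 60 from A
Take 96 from A
Take 96 from A
Take 97 from A

Merged: [11, 22, 52, 56, 60, 96, 96, 97, 99]


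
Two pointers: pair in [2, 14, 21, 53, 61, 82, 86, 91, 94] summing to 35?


lo=0(2)+hi=8(94)=96
lo=0(2)+hi=7(91)=93
lo=0(2)+hi=6(86)=88
lo=0(2)+hi=5(82)=84
lo=0(2)+hi=4(61)=63
lo=0(2)+hi=3(53)=55
lo=0(2)+hi=2(21)=23
lo=1(14)+hi=2(21)=35

Yes: 14+21=35


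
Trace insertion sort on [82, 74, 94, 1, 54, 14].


Initial: [82, 74, 94, 1, 54, 14]
Insert 74: [74, 82, 94, 1, 54, 14]
Insert 94: [74, 82, 94, 1, 54, 14]
Insert 1: [1, 74, 82, 94, 54, 14]
Insert 54: [1, 54, 74, 82, 94, 14]
Insert 14: [1, 14, 54, 74, 82, 94]

Sorted: [1, 14, 54, 74, 82, 94]


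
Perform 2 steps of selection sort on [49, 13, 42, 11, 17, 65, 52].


Initial: [49, 13, 42, 11, 17, 65, 52]
Step 1: min=11 at 3
  Swap: [11, 13, 42, 49, 17, 65, 52]
Step 2: min=13 at 1
  Swap: [11, 13, 42, 49, 17, 65, 52]

After 2 steps: [11, 13, 42, 49, 17, 65, 52]


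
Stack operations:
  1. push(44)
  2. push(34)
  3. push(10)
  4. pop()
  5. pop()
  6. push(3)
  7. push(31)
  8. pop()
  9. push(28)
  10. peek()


push(44) -> [44]
push(34) -> [44, 34]
push(10) -> [44, 34, 10]
pop()->10, [44, 34]
pop()->34, [44]
push(3) -> [44, 3]
push(31) -> [44, 3, 31]
pop()->31, [44, 3]
push(28) -> [44, 3, 28]
peek()->28

Final stack: [44, 3, 28]


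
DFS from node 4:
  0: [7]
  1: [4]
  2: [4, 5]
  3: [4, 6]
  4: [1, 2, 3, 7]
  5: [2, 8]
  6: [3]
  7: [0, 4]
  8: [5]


Visit 4, push [7, 3, 2, 1]
Visit 1, push []
Visit 2, push [5]
Visit 5, push [8]
Visit 8, push []
Visit 3, push [6]
Visit 6, push []
Visit 7, push [0]
Visit 0, push []

DFS order: [4, 1, 2, 5, 8, 3, 6, 7, 0]


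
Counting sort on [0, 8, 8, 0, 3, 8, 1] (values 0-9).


Input: [0, 8, 8, 0, 3, 8, 1]
Counts: [2, 1, 0, 1, 0, 0, 0, 0, 3, 0]

Sorted: [0, 0, 1, 3, 8, 8, 8]


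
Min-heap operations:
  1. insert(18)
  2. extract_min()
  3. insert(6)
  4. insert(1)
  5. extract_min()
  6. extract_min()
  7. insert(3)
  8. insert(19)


insert(18) -> [18]
extract_min()->18, []
insert(6) -> [6]
insert(1) -> [1, 6]
extract_min()->1, [6]
extract_min()->6, []
insert(3) -> [3]
insert(19) -> [3, 19]

Final heap: [3, 19]


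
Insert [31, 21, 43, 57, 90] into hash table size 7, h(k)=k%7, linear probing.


Insert 31: h=3 -> slot 3
Insert 21: h=0 -> slot 0
Insert 43: h=1 -> slot 1
Insert 57: h=1, 1 probes -> slot 2
Insert 90: h=6 -> slot 6

Table: [21, 43, 57, 31, None, None, 90]


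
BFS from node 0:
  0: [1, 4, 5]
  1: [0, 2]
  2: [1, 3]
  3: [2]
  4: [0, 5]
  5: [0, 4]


Visit 0, enqueue [1, 4, 5]
Visit 1, enqueue [2]
Visit 4, enqueue []
Visit 5, enqueue []
Visit 2, enqueue [3]
Visit 3, enqueue []

BFS order: [0, 1, 4, 5, 2, 3]


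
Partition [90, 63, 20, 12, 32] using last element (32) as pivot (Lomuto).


Pivot: 32
  20 <= 32: swap -> [20, 63, 90, 12, 32]
  12 <= 32: swap -> [20, 12, 90, 63, 32]
Place pivot at 2: [20, 12, 32, 63, 90]

Partitioned: [20, 12, 32, 63, 90]


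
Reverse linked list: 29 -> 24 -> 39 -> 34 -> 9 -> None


Step 1: curr=29, set curr.next=prev(None) | reversed so far: 29
Step 2: curr=24, set curr.next=prev(29) | reversed so far: 24 -> 29
Step 3: curr=39, set curr.next=prev(24) | reversed so far: 39 -> 24 -> 29
Step 4: curr=34, set curr.next=prev(39) | reversed so far: 34 -> 39 -> 24 -> 29
Step 5: curr=9, set curr.next=prev(34) | reversed so far: 9 -> 34 -> 39 -> 24 -> 29

9 -> 34 -> 39 -> 24 -> 29 -> None


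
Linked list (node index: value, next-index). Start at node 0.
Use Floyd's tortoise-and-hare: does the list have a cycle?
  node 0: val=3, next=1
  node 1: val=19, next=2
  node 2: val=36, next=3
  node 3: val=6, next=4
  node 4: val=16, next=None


Floyd's tortoise (slow, +1) and hare (fast, +2):
  init: slow=0, fast=0
  step 1: slow=1, fast=2
  step 2: slow=2, fast=4
  step 3: fast -> None, no cycle

Cycle: no


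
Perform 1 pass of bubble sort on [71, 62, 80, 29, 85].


Initial: [71, 62, 80, 29, 85]
Pass 1: [62, 71, 29, 80, 85] (2 swaps)

After 1 pass: [62, 71, 29, 80, 85]


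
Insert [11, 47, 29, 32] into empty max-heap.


Insert 11: [11]
Insert 47: [47, 11]
Insert 29: [47, 11, 29]
Insert 32: [47, 32, 29, 11]

Final heap: [47, 32, 29, 11]


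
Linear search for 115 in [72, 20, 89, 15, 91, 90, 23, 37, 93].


i=0: 72!=115
i=1: 20!=115
i=2: 89!=115
i=3: 15!=115
i=4: 91!=115
i=5: 90!=115
i=6: 23!=115
i=7: 37!=115
i=8: 93!=115

Not found, 9 comps


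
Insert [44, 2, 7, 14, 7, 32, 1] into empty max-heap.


Insert 44: [44]
Insert 2: [44, 2]
Insert 7: [44, 2, 7]
Insert 14: [44, 14, 7, 2]
Insert 7: [44, 14, 7, 2, 7]
Insert 32: [44, 14, 32, 2, 7, 7]
Insert 1: [44, 14, 32, 2, 7, 7, 1]

Final heap: [44, 14, 32, 2, 7, 7, 1]


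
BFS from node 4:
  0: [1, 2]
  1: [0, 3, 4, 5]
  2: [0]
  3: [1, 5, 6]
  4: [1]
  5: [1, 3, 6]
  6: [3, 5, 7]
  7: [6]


Visit 4, enqueue [1]
Visit 1, enqueue [0, 3, 5]
Visit 0, enqueue [2]
Visit 3, enqueue [6]
Visit 5, enqueue []
Visit 2, enqueue []
Visit 6, enqueue [7]
Visit 7, enqueue []

BFS order: [4, 1, 0, 3, 5, 2, 6, 7]


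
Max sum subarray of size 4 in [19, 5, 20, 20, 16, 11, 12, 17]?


[0:4]: 64
[1:5]: 61
[2:6]: 67
[3:7]: 59
[4:8]: 56

Max: 67 at [2:6]


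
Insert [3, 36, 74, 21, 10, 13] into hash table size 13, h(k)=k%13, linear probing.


Insert 3: h=3 -> slot 3
Insert 36: h=10 -> slot 10
Insert 74: h=9 -> slot 9
Insert 21: h=8 -> slot 8
Insert 10: h=10, 1 probes -> slot 11
Insert 13: h=0 -> slot 0

Table: [13, None, None, 3, None, None, None, None, 21, 74, 36, 10, None]


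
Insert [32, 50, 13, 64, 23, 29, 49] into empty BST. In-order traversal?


Insert 32: root
Insert 50: R from 32
Insert 13: L from 32
Insert 64: R from 32 -> R from 50
Insert 23: L from 32 -> R from 13
Insert 29: L from 32 -> R from 13 -> R from 23
Insert 49: R from 32 -> L from 50

In-order: [13, 23, 29, 32, 49, 50, 64]


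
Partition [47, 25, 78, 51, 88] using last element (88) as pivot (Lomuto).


Pivot: 88
  47 <= 88: advance i (no swap)
  25 <= 88: advance i (no swap)
  78 <= 88: advance i (no swap)
  51 <= 88: advance i (no swap)
Place pivot at 4: [47, 25, 78, 51, 88]

Partitioned: [47, 25, 78, 51, 88]


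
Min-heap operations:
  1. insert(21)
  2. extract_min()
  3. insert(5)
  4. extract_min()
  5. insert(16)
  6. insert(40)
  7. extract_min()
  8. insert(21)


insert(21) -> [21]
extract_min()->21, []
insert(5) -> [5]
extract_min()->5, []
insert(16) -> [16]
insert(40) -> [16, 40]
extract_min()->16, [40]
insert(21) -> [21, 40]

Final heap: [21, 40]


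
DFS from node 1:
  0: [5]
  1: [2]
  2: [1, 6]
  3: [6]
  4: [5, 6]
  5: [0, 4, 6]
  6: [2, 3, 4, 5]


Visit 1, push [2]
Visit 2, push [6]
Visit 6, push [5, 4, 3]
Visit 3, push []
Visit 4, push [5]
Visit 5, push [0]
Visit 0, push []

DFS order: [1, 2, 6, 3, 4, 5, 0]


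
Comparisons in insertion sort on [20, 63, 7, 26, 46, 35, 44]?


Algorithm: insertion sort
Input: [20, 63, 7, 26, 46, 35, 44]
Sorted: [7, 20, 26, 35, 44, 46, 63]

13


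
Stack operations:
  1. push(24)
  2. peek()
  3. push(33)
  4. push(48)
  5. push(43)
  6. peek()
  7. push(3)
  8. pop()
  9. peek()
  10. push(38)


push(24) -> [24]
peek()->24
push(33) -> [24, 33]
push(48) -> [24, 33, 48]
push(43) -> [24, 33, 48, 43]
peek()->43
push(3) -> [24, 33, 48, 43, 3]
pop()->3, [24, 33, 48, 43]
peek()->43
push(38) -> [24, 33, 48, 43, 38]

Final stack: [24, 33, 48, 43, 38]


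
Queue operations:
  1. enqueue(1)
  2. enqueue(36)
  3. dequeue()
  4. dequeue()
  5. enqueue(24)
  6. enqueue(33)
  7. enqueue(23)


enqueue(1) -> [1]
enqueue(36) -> [1, 36]
dequeue()->1, [36]
dequeue()->36, []
enqueue(24) -> [24]
enqueue(33) -> [24, 33]
enqueue(23) -> [24, 33, 23]

Final queue: [24, 33, 23]


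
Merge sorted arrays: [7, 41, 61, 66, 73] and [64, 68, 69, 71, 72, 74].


Take 7 from A
Take 41 from A
Take 61 from A
Take 64 from B
Take 66 from A
Take 68 from B
Take 69 from B
Take 71 from B
Take 72 from B
Take 73 from A

Merged: [7, 41, 61, 64, 66, 68, 69, 71, 72, 73, 74]


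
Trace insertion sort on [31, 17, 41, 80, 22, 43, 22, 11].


Initial: [31, 17, 41, 80, 22, 43, 22, 11]
Insert 17: [17, 31, 41, 80, 22, 43, 22, 11]
Insert 41: [17, 31, 41, 80, 22, 43, 22, 11]
Insert 80: [17, 31, 41, 80, 22, 43, 22, 11]
Insert 22: [17, 22, 31, 41, 80, 43, 22, 11]
Insert 43: [17, 22, 31, 41, 43, 80, 22, 11]
Insert 22: [17, 22, 22, 31, 41, 43, 80, 11]
Insert 11: [11, 17, 22, 22, 31, 41, 43, 80]

Sorted: [11, 17, 22, 22, 31, 41, 43, 80]


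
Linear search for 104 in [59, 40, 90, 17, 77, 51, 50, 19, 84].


i=0: 59!=104
i=1: 40!=104
i=2: 90!=104
i=3: 17!=104
i=4: 77!=104
i=5: 51!=104
i=6: 50!=104
i=7: 19!=104
i=8: 84!=104

Not found, 9 comps


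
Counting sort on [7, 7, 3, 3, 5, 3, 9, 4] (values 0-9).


Input: [7, 7, 3, 3, 5, 3, 9, 4]
Counts: [0, 0, 0, 3, 1, 1, 0, 2, 0, 1]

Sorted: [3, 3, 3, 4, 5, 7, 7, 9]


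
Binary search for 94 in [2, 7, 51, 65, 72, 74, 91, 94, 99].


Step 1: lo=0, hi=8, mid=4, val=72
Step 2: lo=5, hi=8, mid=6, val=91
Step 3: lo=7, hi=8, mid=7, val=94

Found at index 7


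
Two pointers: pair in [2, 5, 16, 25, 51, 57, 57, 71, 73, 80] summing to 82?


lo=0(2)+hi=9(80)=82

Yes: 2+80=82


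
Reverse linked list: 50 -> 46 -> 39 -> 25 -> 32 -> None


Step 1: curr=50, set curr.next=prev(None) | reversed so far: 50
Step 2: curr=46, set curr.next=prev(50) | reversed so far: 46 -> 50
Step 3: curr=39, set curr.next=prev(46) | reversed so far: 39 -> 46 -> 50
Step 4: curr=25, set curr.next=prev(39) | reversed so far: 25 -> 39 -> 46 -> 50
Step 5: curr=32, set curr.next=prev(25) | reversed so far: 32 -> 25 -> 39 -> 46 -> 50

32 -> 25 -> 39 -> 46 -> 50 -> None


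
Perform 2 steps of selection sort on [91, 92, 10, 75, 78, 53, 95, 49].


Initial: [91, 92, 10, 75, 78, 53, 95, 49]
Step 1: min=10 at 2
  Swap: [10, 92, 91, 75, 78, 53, 95, 49]
Step 2: min=49 at 7
  Swap: [10, 49, 91, 75, 78, 53, 95, 92]

After 2 steps: [10, 49, 91, 75, 78, 53, 95, 92]


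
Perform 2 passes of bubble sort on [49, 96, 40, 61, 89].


Initial: [49, 96, 40, 61, 89]
Pass 1: [49, 40, 61, 89, 96] (3 swaps)
Pass 2: [40, 49, 61, 89, 96] (1 swaps)

After 2 passes: [40, 49, 61, 89, 96]


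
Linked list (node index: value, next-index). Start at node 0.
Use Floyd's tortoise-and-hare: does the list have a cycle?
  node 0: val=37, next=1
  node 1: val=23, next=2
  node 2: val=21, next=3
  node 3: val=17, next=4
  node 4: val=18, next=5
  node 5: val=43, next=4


Floyd's tortoise (slow, +1) and hare (fast, +2):
  init: slow=0, fast=0
  step 1: slow=1, fast=2
  step 2: slow=2, fast=4
  step 3: slow=3, fast=4
  step 4: slow=4, fast=4
  slow == fast at node 4: cycle detected

Cycle: yes


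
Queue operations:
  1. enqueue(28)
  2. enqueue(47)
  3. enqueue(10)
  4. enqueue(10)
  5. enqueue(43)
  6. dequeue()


enqueue(28) -> [28]
enqueue(47) -> [28, 47]
enqueue(10) -> [28, 47, 10]
enqueue(10) -> [28, 47, 10, 10]
enqueue(43) -> [28, 47, 10, 10, 43]
dequeue()->28, [47, 10, 10, 43]

Final queue: [47, 10, 10, 43]


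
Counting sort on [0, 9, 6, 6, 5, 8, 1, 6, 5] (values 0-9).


Input: [0, 9, 6, 6, 5, 8, 1, 6, 5]
Counts: [1, 1, 0, 0, 0, 2, 3, 0, 1, 1]

Sorted: [0, 1, 5, 5, 6, 6, 6, 8, 9]


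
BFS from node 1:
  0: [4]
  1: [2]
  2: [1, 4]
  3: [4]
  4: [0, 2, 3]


Visit 1, enqueue [2]
Visit 2, enqueue [4]
Visit 4, enqueue [0, 3]
Visit 0, enqueue []
Visit 3, enqueue []

BFS order: [1, 2, 4, 0, 3]


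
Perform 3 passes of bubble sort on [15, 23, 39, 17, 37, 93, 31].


Initial: [15, 23, 39, 17, 37, 93, 31]
Pass 1: [15, 23, 17, 37, 39, 31, 93] (3 swaps)
Pass 2: [15, 17, 23, 37, 31, 39, 93] (2 swaps)
Pass 3: [15, 17, 23, 31, 37, 39, 93] (1 swaps)

After 3 passes: [15, 17, 23, 31, 37, 39, 93]


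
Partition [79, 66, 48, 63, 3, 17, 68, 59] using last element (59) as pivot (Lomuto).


Pivot: 59
  48 <= 59: swap -> [48, 66, 79, 63, 3, 17, 68, 59]
  3 <= 59: swap -> [48, 3, 79, 63, 66, 17, 68, 59]
  17 <= 59: swap -> [48, 3, 17, 63, 66, 79, 68, 59]
Place pivot at 3: [48, 3, 17, 59, 66, 79, 68, 63]

Partitioned: [48, 3, 17, 59, 66, 79, 68, 63]


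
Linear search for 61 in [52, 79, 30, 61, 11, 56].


i=0: 52!=61
i=1: 79!=61
i=2: 30!=61
i=3: 61==61 found!

Found at 3, 4 comps


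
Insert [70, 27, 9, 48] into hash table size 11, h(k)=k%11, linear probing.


Insert 70: h=4 -> slot 4
Insert 27: h=5 -> slot 5
Insert 9: h=9 -> slot 9
Insert 48: h=4, 2 probes -> slot 6

Table: [None, None, None, None, 70, 27, 48, None, None, 9, None]


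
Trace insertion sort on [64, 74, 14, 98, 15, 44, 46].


Initial: [64, 74, 14, 98, 15, 44, 46]
Insert 74: [64, 74, 14, 98, 15, 44, 46]
Insert 14: [14, 64, 74, 98, 15, 44, 46]
Insert 98: [14, 64, 74, 98, 15, 44, 46]
Insert 15: [14, 15, 64, 74, 98, 44, 46]
Insert 44: [14, 15, 44, 64, 74, 98, 46]
Insert 46: [14, 15, 44, 46, 64, 74, 98]

Sorted: [14, 15, 44, 46, 64, 74, 98]


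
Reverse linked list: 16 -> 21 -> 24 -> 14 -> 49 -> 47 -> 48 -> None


Step 1: curr=16, set curr.next=prev(None) | reversed so far: 16
Step 2: curr=21, set curr.next=prev(16) | reversed so far: 21 -> 16
Step 3: curr=24, set curr.next=prev(21) | reversed so far: 24 -> 21 -> 16
Step 4: curr=14, set curr.next=prev(24) | reversed so far: 14 -> 24 -> 21 -> 16
Step 5: curr=49, set curr.next=prev(14) | reversed so far: 49 -> 14 -> 24 -> 21 -> 16
Step 6: curr=47, set curr.next=prev(49) | reversed so far: 47 -> 49 -> 14 -> 24 -> 21 -> 16
Step 7: curr=48, set curr.next=prev(47) | reversed so far: 48 -> 47 -> 49 -> 14 -> 24 -> 21 -> 16

48 -> 47 -> 49 -> 14 -> 24 -> 21 -> 16 -> None


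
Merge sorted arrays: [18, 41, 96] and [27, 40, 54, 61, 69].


Take 18 from A
Take 27 from B
Take 40 from B
Take 41 from A
Take 54 from B
Take 61 from B
Take 69 from B

Merged: [18, 27, 40, 41, 54, 61, 69, 96]


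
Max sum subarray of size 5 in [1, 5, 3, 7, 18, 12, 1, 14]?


[0:5]: 34
[1:6]: 45
[2:7]: 41
[3:8]: 52

Max: 52 at [3:8]


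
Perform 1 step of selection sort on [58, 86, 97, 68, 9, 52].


Initial: [58, 86, 97, 68, 9, 52]
Step 1: min=9 at 4
  Swap: [9, 86, 97, 68, 58, 52]

After 1 step: [9, 86, 97, 68, 58, 52]


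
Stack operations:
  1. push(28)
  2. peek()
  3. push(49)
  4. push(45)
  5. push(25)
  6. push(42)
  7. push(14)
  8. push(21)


push(28) -> [28]
peek()->28
push(49) -> [28, 49]
push(45) -> [28, 49, 45]
push(25) -> [28, 49, 45, 25]
push(42) -> [28, 49, 45, 25, 42]
push(14) -> [28, 49, 45, 25, 42, 14]
push(21) -> [28, 49, 45, 25, 42, 14, 21]

Final stack: [28, 49, 45, 25, 42, 14, 21]


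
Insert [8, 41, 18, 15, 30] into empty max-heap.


Insert 8: [8]
Insert 41: [41, 8]
Insert 18: [41, 8, 18]
Insert 15: [41, 15, 18, 8]
Insert 30: [41, 30, 18, 8, 15]

Final heap: [41, 30, 18, 8, 15]


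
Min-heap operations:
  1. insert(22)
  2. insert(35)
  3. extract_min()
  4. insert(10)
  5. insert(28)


insert(22) -> [22]
insert(35) -> [22, 35]
extract_min()->22, [35]
insert(10) -> [10, 35]
insert(28) -> [10, 35, 28]

Final heap: [10, 35, 28]


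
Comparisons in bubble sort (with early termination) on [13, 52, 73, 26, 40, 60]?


Algorithm: bubble sort (with early termination)
Input: [13, 52, 73, 26, 40, 60]
Sorted: [13, 26, 40, 52, 60, 73]

12


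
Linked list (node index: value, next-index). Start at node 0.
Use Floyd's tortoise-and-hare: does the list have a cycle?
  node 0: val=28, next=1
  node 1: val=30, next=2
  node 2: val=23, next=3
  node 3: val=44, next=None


Floyd's tortoise (slow, +1) and hare (fast, +2):
  init: slow=0, fast=0
  step 1: slow=1, fast=2
  step 2: fast 2->3->None, no cycle

Cycle: no


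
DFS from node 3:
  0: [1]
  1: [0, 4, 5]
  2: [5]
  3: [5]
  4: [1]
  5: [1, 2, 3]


Visit 3, push [5]
Visit 5, push [2, 1]
Visit 1, push [4, 0]
Visit 0, push []
Visit 4, push []
Visit 2, push []

DFS order: [3, 5, 1, 0, 4, 2]


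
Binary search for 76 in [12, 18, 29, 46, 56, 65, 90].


Step 1: lo=0, hi=6, mid=3, val=46
Step 2: lo=4, hi=6, mid=5, val=65
Step 3: lo=6, hi=6, mid=6, val=90

Not found


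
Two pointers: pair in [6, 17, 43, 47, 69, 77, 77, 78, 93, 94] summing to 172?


lo=0(6)+hi=9(94)=100
lo=1(17)+hi=9(94)=111
lo=2(43)+hi=9(94)=137
lo=3(47)+hi=9(94)=141
lo=4(69)+hi=9(94)=163
lo=5(77)+hi=9(94)=171
lo=6(77)+hi=9(94)=171
lo=7(78)+hi=9(94)=172

Yes: 78+94=172


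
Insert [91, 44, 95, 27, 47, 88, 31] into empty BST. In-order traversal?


Insert 91: root
Insert 44: L from 91
Insert 95: R from 91
Insert 27: L from 91 -> L from 44
Insert 47: L from 91 -> R from 44
Insert 88: L from 91 -> R from 44 -> R from 47
Insert 31: L from 91 -> L from 44 -> R from 27

In-order: [27, 31, 44, 47, 88, 91, 95]


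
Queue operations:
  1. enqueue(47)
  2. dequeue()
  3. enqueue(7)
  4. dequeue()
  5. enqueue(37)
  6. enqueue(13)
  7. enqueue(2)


enqueue(47) -> [47]
dequeue()->47, []
enqueue(7) -> [7]
dequeue()->7, []
enqueue(37) -> [37]
enqueue(13) -> [37, 13]
enqueue(2) -> [37, 13, 2]

Final queue: [37, 13, 2]


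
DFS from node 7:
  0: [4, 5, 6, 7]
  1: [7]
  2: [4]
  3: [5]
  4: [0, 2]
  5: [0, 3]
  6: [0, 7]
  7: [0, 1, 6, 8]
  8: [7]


Visit 7, push [8, 6, 1, 0]
Visit 0, push [6, 5, 4]
Visit 4, push [2]
Visit 2, push []
Visit 5, push [3]
Visit 3, push []
Visit 6, push []
Visit 1, push []
Visit 8, push []

DFS order: [7, 0, 4, 2, 5, 3, 6, 1, 8]


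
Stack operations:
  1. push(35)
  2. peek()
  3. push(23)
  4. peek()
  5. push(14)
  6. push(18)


push(35) -> [35]
peek()->35
push(23) -> [35, 23]
peek()->23
push(14) -> [35, 23, 14]
push(18) -> [35, 23, 14, 18]

Final stack: [35, 23, 14, 18]


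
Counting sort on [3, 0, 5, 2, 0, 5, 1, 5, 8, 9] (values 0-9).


Input: [3, 0, 5, 2, 0, 5, 1, 5, 8, 9]
Counts: [2, 1, 1, 1, 0, 3, 0, 0, 1, 1]

Sorted: [0, 0, 1, 2, 3, 5, 5, 5, 8, 9]


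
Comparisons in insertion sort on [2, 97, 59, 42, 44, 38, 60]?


Algorithm: insertion sort
Input: [2, 97, 59, 42, 44, 38, 60]
Sorted: [2, 38, 42, 44, 59, 60, 97]

16


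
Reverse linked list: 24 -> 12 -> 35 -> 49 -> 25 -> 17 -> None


Step 1: curr=24, set curr.next=prev(None) | reversed so far: 24
Step 2: curr=12, set curr.next=prev(24) | reversed so far: 12 -> 24
Step 3: curr=35, set curr.next=prev(12) | reversed so far: 35 -> 12 -> 24
Step 4: curr=49, set curr.next=prev(35) | reversed so far: 49 -> 35 -> 12 -> 24
Step 5: curr=25, set curr.next=prev(49) | reversed so far: 25 -> 49 -> 35 -> 12 -> 24
Step 6: curr=17, set curr.next=prev(25) | reversed so far: 17 -> 25 -> 49 -> 35 -> 12 -> 24

17 -> 25 -> 49 -> 35 -> 12 -> 24 -> None


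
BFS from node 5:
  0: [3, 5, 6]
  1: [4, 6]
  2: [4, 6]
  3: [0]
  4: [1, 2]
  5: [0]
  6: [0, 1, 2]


Visit 5, enqueue [0]
Visit 0, enqueue [3, 6]
Visit 3, enqueue []
Visit 6, enqueue [1, 2]
Visit 1, enqueue [4]
Visit 2, enqueue []
Visit 4, enqueue []

BFS order: [5, 0, 3, 6, 1, 2, 4]


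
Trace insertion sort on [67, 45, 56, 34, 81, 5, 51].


Initial: [67, 45, 56, 34, 81, 5, 51]
Insert 45: [45, 67, 56, 34, 81, 5, 51]
Insert 56: [45, 56, 67, 34, 81, 5, 51]
Insert 34: [34, 45, 56, 67, 81, 5, 51]
Insert 81: [34, 45, 56, 67, 81, 5, 51]
Insert 5: [5, 34, 45, 56, 67, 81, 51]
Insert 51: [5, 34, 45, 51, 56, 67, 81]

Sorted: [5, 34, 45, 51, 56, 67, 81]


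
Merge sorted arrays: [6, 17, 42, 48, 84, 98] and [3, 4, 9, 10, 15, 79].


Take 3 from B
Take 4 from B
Take 6 from A
Take 9 from B
Take 10 from B
Take 15 from B
Take 17 from A
Take 42 from A
Take 48 from A
Take 79 from B

Merged: [3, 4, 6, 9, 10, 15, 17, 42, 48, 79, 84, 98]


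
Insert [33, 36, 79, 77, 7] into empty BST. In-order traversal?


Insert 33: root
Insert 36: R from 33
Insert 79: R from 33 -> R from 36
Insert 77: R from 33 -> R from 36 -> L from 79
Insert 7: L from 33

In-order: [7, 33, 36, 77, 79]


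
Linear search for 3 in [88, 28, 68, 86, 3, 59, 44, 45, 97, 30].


i=0: 88!=3
i=1: 28!=3
i=2: 68!=3
i=3: 86!=3
i=4: 3==3 found!

Found at 4, 5 comps


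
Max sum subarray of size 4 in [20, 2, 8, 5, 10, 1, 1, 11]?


[0:4]: 35
[1:5]: 25
[2:6]: 24
[3:7]: 17
[4:8]: 23

Max: 35 at [0:4]


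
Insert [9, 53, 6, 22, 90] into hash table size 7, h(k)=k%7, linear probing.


Insert 9: h=2 -> slot 2
Insert 53: h=4 -> slot 4
Insert 6: h=6 -> slot 6
Insert 22: h=1 -> slot 1
Insert 90: h=6, 1 probes -> slot 0

Table: [90, 22, 9, None, 53, None, 6]


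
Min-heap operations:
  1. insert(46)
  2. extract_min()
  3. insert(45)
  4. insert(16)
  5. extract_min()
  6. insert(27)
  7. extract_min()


insert(46) -> [46]
extract_min()->46, []
insert(45) -> [45]
insert(16) -> [16, 45]
extract_min()->16, [45]
insert(27) -> [27, 45]
extract_min()->27, [45]

Final heap: [45]


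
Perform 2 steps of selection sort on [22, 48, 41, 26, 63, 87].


Initial: [22, 48, 41, 26, 63, 87]
Step 1: min=22 at 0
  Swap: [22, 48, 41, 26, 63, 87]
Step 2: min=26 at 3
  Swap: [22, 26, 41, 48, 63, 87]

After 2 steps: [22, 26, 41, 48, 63, 87]


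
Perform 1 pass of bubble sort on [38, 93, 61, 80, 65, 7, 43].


Initial: [38, 93, 61, 80, 65, 7, 43]
Pass 1: [38, 61, 80, 65, 7, 43, 93] (5 swaps)

After 1 pass: [38, 61, 80, 65, 7, 43, 93]


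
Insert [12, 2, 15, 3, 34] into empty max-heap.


Insert 12: [12]
Insert 2: [12, 2]
Insert 15: [15, 2, 12]
Insert 3: [15, 3, 12, 2]
Insert 34: [34, 15, 12, 2, 3]

Final heap: [34, 15, 12, 2, 3]


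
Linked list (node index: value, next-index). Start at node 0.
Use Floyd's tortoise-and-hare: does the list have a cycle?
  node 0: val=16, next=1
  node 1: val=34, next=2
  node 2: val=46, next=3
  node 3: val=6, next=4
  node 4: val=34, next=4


Floyd's tortoise (slow, +1) and hare (fast, +2):
  init: slow=0, fast=0
  step 1: slow=1, fast=2
  step 2: slow=2, fast=4
  step 3: slow=3, fast=4
  step 4: slow=4, fast=4
  slow == fast at node 4: cycle detected

Cycle: yes


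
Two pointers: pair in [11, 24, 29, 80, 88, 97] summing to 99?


lo=0(11)+hi=5(97)=108
lo=0(11)+hi=4(88)=99

Yes: 11+88=99


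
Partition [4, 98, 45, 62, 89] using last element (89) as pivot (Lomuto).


Pivot: 89
  4 <= 89: advance i (no swap)
  45 <= 89: swap -> [4, 45, 98, 62, 89]
  62 <= 89: swap -> [4, 45, 62, 98, 89]
Place pivot at 3: [4, 45, 62, 89, 98]

Partitioned: [4, 45, 62, 89, 98]


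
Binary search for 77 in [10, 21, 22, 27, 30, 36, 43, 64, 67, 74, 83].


Step 1: lo=0, hi=10, mid=5, val=36
Step 2: lo=6, hi=10, mid=8, val=67
Step 3: lo=9, hi=10, mid=9, val=74
Step 4: lo=10, hi=10, mid=10, val=83

Not found


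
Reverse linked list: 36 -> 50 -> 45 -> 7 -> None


Step 1: curr=36, set curr.next=prev(None) | reversed so far: 36
Step 2: curr=50, set curr.next=prev(36) | reversed so far: 50 -> 36
Step 3: curr=45, set curr.next=prev(50) | reversed so far: 45 -> 50 -> 36
Step 4: curr=7, set curr.next=prev(45) | reversed so far: 7 -> 45 -> 50 -> 36

7 -> 45 -> 50 -> 36 -> None


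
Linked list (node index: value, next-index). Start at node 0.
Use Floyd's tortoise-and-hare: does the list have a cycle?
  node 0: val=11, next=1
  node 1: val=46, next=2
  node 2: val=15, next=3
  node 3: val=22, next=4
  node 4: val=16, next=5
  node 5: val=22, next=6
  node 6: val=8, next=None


Floyd's tortoise (slow, +1) and hare (fast, +2):
  init: slow=0, fast=0
  step 1: slow=1, fast=2
  step 2: slow=2, fast=4
  step 3: slow=3, fast=6
  step 4: fast -> None, no cycle

Cycle: no


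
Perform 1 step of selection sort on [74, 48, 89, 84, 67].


Initial: [74, 48, 89, 84, 67]
Step 1: min=48 at 1
  Swap: [48, 74, 89, 84, 67]

After 1 step: [48, 74, 89, 84, 67]


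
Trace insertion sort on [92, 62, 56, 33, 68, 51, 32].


Initial: [92, 62, 56, 33, 68, 51, 32]
Insert 62: [62, 92, 56, 33, 68, 51, 32]
Insert 56: [56, 62, 92, 33, 68, 51, 32]
Insert 33: [33, 56, 62, 92, 68, 51, 32]
Insert 68: [33, 56, 62, 68, 92, 51, 32]
Insert 51: [33, 51, 56, 62, 68, 92, 32]
Insert 32: [32, 33, 51, 56, 62, 68, 92]

Sorted: [32, 33, 51, 56, 62, 68, 92]


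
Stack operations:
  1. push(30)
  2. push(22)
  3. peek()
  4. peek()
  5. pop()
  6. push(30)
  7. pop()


push(30) -> [30]
push(22) -> [30, 22]
peek()->22
peek()->22
pop()->22, [30]
push(30) -> [30, 30]
pop()->30, [30]

Final stack: [30]


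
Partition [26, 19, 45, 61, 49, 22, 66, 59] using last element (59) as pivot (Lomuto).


Pivot: 59
  26 <= 59: advance i (no swap)
  19 <= 59: advance i (no swap)
  45 <= 59: advance i (no swap)
  49 <= 59: swap -> [26, 19, 45, 49, 61, 22, 66, 59]
  22 <= 59: swap -> [26, 19, 45, 49, 22, 61, 66, 59]
Place pivot at 5: [26, 19, 45, 49, 22, 59, 66, 61]

Partitioned: [26, 19, 45, 49, 22, 59, 66, 61]


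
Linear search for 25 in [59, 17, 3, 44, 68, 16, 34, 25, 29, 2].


i=0: 59!=25
i=1: 17!=25
i=2: 3!=25
i=3: 44!=25
i=4: 68!=25
i=5: 16!=25
i=6: 34!=25
i=7: 25==25 found!

Found at 7, 8 comps


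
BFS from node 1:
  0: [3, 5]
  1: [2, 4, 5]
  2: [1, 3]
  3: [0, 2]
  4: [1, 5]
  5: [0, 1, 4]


Visit 1, enqueue [2, 4, 5]
Visit 2, enqueue [3]
Visit 4, enqueue []
Visit 5, enqueue [0]
Visit 3, enqueue []
Visit 0, enqueue []

BFS order: [1, 2, 4, 5, 3, 0]


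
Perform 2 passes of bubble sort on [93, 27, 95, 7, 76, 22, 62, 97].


Initial: [93, 27, 95, 7, 76, 22, 62, 97]
Pass 1: [27, 93, 7, 76, 22, 62, 95, 97] (5 swaps)
Pass 2: [27, 7, 76, 22, 62, 93, 95, 97] (4 swaps)

After 2 passes: [27, 7, 76, 22, 62, 93, 95, 97]


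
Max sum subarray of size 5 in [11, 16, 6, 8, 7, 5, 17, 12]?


[0:5]: 48
[1:6]: 42
[2:7]: 43
[3:8]: 49

Max: 49 at [3:8]


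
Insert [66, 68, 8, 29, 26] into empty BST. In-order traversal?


Insert 66: root
Insert 68: R from 66
Insert 8: L from 66
Insert 29: L from 66 -> R from 8
Insert 26: L from 66 -> R from 8 -> L from 29

In-order: [8, 26, 29, 66, 68]


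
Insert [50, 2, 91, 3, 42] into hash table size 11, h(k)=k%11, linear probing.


Insert 50: h=6 -> slot 6
Insert 2: h=2 -> slot 2
Insert 91: h=3 -> slot 3
Insert 3: h=3, 1 probes -> slot 4
Insert 42: h=9 -> slot 9

Table: [None, None, 2, 91, 3, None, 50, None, None, 42, None]


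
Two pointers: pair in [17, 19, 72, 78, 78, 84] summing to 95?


lo=0(17)+hi=5(84)=101
lo=0(17)+hi=4(78)=95

Yes: 17+78=95


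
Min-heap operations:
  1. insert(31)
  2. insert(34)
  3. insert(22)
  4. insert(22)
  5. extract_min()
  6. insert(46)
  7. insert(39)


insert(31) -> [31]
insert(34) -> [31, 34]
insert(22) -> [22, 34, 31]
insert(22) -> [22, 22, 31, 34]
extract_min()->22, [22, 34, 31]
insert(46) -> [22, 34, 31, 46]
insert(39) -> [22, 34, 31, 46, 39]

Final heap: [22, 34, 31, 46, 39]


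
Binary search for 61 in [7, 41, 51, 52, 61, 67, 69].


Step 1: lo=0, hi=6, mid=3, val=52
Step 2: lo=4, hi=6, mid=5, val=67
Step 3: lo=4, hi=4, mid=4, val=61

Found at index 4


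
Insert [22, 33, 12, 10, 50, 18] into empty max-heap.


Insert 22: [22]
Insert 33: [33, 22]
Insert 12: [33, 22, 12]
Insert 10: [33, 22, 12, 10]
Insert 50: [50, 33, 12, 10, 22]
Insert 18: [50, 33, 18, 10, 22, 12]

Final heap: [50, 33, 18, 10, 22, 12]


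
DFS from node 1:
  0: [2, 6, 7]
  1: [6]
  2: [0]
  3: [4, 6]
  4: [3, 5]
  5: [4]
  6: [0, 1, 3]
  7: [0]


Visit 1, push [6]
Visit 6, push [3, 0]
Visit 0, push [7, 2]
Visit 2, push []
Visit 7, push []
Visit 3, push [4]
Visit 4, push [5]
Visit 5, push []

DFS order: [1, 6, 0, 2, 7, 3, 4, 5]


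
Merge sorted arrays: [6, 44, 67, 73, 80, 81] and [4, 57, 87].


Take 4 from B
Take 6 from A
Take 44 from A
Take 57 from B
Take 67 from A
Take 73 from A
Take 80 from A
Take 81 from A

Merged: [4, 6, 44, 57, 67, 73, 80, 81, 87]


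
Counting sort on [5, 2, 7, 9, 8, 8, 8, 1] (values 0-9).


Input: [5, 2, 7, 9, 8, 8, 8, 1]
Counts: [0, 1, 1, 0, 0, 1, 0, 1, 3, 1]

Sorted: [1, 2, 5, 7, 8, 8, 8, 9]


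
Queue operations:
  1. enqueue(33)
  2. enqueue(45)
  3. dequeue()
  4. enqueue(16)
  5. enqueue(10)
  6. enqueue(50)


enqueue(33) -> [33]
enqueue(45) -> [33, 45]
dequeue()->33, [45]
enqueue(16) -> [45, 16]
enqueue(10) -> [45, 16, 10]
enqueue(50) -> [45, 16, 10, 50]

Final queue: [45, 16, 10, 50]


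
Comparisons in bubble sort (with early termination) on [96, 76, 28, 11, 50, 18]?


Algorithm: bubble sort (with early termination)
Input: [96, 76, 28, 11, 50, 18]
Sorted: [11, 18, 28, 50, 76, 96]

15


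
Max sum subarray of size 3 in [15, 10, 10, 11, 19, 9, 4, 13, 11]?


[0:3]: 35
[1:4]: 31
[2:5]: 40
[3:6]: 39
[4:7]: 32
[5:8]: 26
[6:9]: 28

Max: 40 at [2:5]


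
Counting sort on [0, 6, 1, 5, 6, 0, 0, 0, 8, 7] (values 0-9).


Input: [0, 6, 1, 5, 6, 0, 0, 0, 8, 7]
Counts: [4, 1, 0, 0, 0, 1, 2, 1, 1, 0]

Sorted: [0, 0, 0, 0, 1, 5, 6, 6, 7, 8]


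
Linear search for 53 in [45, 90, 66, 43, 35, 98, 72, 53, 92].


i=0: 45!=53
i=1: 90!=53
i=2: 66!=53
i=3: 43!=53
i=4: 35!=53
i=5: 98!=53
i=6: 72!=53
i=7: 53==53 found!

Found at 7, 8 comps
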